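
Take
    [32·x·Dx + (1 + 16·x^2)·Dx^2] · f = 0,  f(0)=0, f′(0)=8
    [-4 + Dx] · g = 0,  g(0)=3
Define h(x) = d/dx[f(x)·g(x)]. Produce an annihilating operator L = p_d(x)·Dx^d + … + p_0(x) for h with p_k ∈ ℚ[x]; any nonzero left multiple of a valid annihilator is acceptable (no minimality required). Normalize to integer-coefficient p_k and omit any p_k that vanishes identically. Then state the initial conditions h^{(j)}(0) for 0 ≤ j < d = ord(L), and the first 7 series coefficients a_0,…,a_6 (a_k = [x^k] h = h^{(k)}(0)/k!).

f: a_k = 0, 8, 0, -128/3, 0, 2048/5, 0, …
g: a_k = 3, 12, 24, 32, 32, 128/5, 256/15, …
f·g: L₀ = L_f ⊗_s L_g, ord ≤ 2·1.
h₀' ⇒ L via d/dx closure of L₀.
L = (16 + 320·x - 768·x^2 + 1024·x^3) + (-96·x + 256·x^2 - 512·x^3)·Dx + (-1 + 4·x - 16·x^2 + 64·x^3)·Dx^2  (order 2).
h: a_k = 24, 192, 192, -1024, 2304, 22528, -190464/5, …
ICs: h(0) = 24, h′(0) = 192.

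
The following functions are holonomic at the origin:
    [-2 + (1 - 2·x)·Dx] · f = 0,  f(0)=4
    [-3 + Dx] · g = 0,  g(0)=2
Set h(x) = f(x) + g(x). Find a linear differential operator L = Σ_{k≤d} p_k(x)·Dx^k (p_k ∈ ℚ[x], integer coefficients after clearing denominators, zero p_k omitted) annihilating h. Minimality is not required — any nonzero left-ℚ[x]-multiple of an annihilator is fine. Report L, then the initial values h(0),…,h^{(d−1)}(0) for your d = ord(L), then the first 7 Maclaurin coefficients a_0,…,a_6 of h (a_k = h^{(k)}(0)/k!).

L = (-6 - 36·x) + (-1 + 36·x - 36·x^2)·Dx + (1 - 8·x + 12·x^2)·Dx^2  (order 2).
h: a_k = 6, 14, 25, 41, 283/4, 2641/20, 10321/40, …
ICs: h(0) = 6, h′(0) = 14.

f: a_k = 4, 8, 16, 32, 64, 128, 256, …
g: a_k = 2, 6, 9, 9, 27/4, 81/20, 81/40, …
L₀ := lclm(L_f,L_g); ord L₀ ≤ 1+1.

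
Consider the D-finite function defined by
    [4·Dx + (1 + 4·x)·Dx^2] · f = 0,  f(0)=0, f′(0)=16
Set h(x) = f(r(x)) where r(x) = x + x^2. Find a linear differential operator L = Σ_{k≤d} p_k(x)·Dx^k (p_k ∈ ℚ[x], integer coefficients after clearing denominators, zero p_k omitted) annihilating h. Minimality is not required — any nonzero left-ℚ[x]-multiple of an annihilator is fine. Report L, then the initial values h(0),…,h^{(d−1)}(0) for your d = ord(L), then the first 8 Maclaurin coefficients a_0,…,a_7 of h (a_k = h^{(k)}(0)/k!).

f: a_k = 0, 16, -32, 256/3, -256, 4096/5, -8192/3, 65536/7, …
h₀=f(r): pull back L_f along r ⇒ L₀.
L = 2·Dx + (1 + 2·x)·Dx^2  (order 2).
h: a_k = 0, 16, -16, 64/3, -32, 256/5, -256/3, 1024/7, …
ICs: h(0) = 0, h′(0) = 16.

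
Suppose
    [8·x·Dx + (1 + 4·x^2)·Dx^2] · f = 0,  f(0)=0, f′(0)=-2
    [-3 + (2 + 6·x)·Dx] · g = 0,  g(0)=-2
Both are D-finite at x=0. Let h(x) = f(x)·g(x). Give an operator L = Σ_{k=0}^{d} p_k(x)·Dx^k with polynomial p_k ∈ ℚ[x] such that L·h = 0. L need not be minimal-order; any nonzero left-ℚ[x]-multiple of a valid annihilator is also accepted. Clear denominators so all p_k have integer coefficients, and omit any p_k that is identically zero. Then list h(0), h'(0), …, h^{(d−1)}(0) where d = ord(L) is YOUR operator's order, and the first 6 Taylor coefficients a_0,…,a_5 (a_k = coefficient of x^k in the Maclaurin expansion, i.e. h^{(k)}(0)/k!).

L = (27 - 48·x - 36·x^2) + (-12 - 4·x + 144·x^2 + 144·x^3)·Dx + (4 + 24·x + 52·x^2 + 96·x^3 + 144·x^4)·Dx^2  (order 2).
h: a_k = 0, 4, 6, -59/6, -5/4, 983/160, …
ICs: h(0) = 0, h′(0) = 4.

f: a_k = 0, -2, 0, 8/3, 0, -32/5, …
g: a_k = -2, -3, 9/4, -27/8, 405/64, -1701/128, …
L₀ := L_f ⊗_s L_g (sym. prod.), ord ≤ 2.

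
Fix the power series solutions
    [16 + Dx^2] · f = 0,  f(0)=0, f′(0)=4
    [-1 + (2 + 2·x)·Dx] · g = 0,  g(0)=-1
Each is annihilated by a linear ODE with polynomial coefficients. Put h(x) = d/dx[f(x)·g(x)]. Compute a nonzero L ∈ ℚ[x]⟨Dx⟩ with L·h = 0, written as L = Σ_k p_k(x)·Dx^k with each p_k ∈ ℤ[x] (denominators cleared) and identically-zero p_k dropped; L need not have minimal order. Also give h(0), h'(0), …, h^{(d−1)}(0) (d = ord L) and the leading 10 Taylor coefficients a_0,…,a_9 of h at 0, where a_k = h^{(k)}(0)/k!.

L = (4733 + 17664·x + 25216·x^2 + 16384·x^3 + 4096·x^4) + (-244 - 756·x - 768·x^2 - 256·x^3)·Dx + (268 + 1048·x + 1548·x^2 + 1024·x^3 + 256·x^4)·Dx^2  (order 2).
h: a_k = -4, -4, 67/2, 61/3, -4661/96, -3561/160, 64235/2304, 212773/20160, -4467413/516096, -1745959/663552, …
ICs: h(0) = -4, h′(0) = -4.

f: a_k = 0, 4, 0, -32/3, 0, 128/15, 0, -1024/315, 0, 2048/2835, …
g: a_k = -1, -1/2, 1/8, -1/16, 5/128, -7/256, 21/1024, -33/2048, 429/32768, -715/65536, …
Sym-product of L_f,L_g gives L₀ (≤ ord 2).
h₀' ⇒ L via d/dx closure of L₀.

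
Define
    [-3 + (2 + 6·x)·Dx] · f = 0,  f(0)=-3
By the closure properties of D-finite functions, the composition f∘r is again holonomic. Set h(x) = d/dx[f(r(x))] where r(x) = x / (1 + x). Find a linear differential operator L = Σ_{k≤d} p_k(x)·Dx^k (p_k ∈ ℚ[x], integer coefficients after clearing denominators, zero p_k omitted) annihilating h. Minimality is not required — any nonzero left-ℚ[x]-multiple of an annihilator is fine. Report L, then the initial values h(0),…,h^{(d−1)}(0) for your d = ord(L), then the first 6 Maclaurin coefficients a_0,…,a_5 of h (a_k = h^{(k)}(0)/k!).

f: a_k = -3, -9/2, 27/8, -81/16, 1215/128, -5103/256, …
f∘r: x↦r, Dx↦Dx/r' in L_f ⇒ L₀.
h₀' ⇒ L via d/dx closure of L₀.
L = (-7 - 16·x) + (-2 - 10·x - 8·x^2)·Dx  (order 1).
h: a_k = -9/2, 63/4, -783/16, 5031/32, -136035/256, 956745/512, …
ICs: h(0) = -9/2.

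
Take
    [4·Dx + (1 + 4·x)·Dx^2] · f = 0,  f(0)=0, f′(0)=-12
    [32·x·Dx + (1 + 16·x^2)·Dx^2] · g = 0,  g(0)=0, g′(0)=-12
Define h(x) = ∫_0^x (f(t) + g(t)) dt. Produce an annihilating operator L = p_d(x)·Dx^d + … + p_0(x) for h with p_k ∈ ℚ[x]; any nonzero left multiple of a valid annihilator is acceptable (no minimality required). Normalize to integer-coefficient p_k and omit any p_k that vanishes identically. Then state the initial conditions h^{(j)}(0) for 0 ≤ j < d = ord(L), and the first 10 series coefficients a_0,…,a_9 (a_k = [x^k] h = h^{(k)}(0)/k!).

L = (-32 - 384·x + 1536·x^2 + 2048·x^3)·Dx^2 + (-16 - 64·x + 3072·x^3 + 4096·x^4)·Dx^3 + (-1 + 4·x + 32·x^2 + 128·x^3 + 768·x^4 + 1024·x^5)·Dx^4  (order 4).
h: a_k = 0, 0, -12, 8, 0, 192/5, -1024/5, 2048/7, 0, 8192/3, …
ICs: h(0) = 0, h′(0) = 0, h′′(0) = -24, h′′′(0) = 48.

f: a_k = 0, -12, 24, -64, 192, -3072/5, 2048, -49152/7, 24576, -262144/3, …
g: a_k = 0, -12, 0, 64, 0, -3072/5, 0, 49152/7, 0, -262144/3, …
Weyl lclm of L_f,L_g ⇒ L₀ (ord ≤ 4).
h=∫h₀ ⇒ L = L₀·Dx.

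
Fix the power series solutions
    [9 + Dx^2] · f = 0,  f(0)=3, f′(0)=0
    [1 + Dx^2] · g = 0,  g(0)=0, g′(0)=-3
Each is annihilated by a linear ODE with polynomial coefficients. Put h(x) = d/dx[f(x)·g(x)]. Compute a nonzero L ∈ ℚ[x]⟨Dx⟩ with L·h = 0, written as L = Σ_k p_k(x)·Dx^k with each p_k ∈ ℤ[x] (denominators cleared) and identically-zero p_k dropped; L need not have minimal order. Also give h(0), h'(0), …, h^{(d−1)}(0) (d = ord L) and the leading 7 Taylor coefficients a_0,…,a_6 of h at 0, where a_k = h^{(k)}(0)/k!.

f: a_k = 3, 0, -27/2, 0, 81/8, 0, -243/80, …
g: a_k = 0, -3, 0, 1/2, 0, -1/40, 0, …
L₀ := L_f ⊗_s L_g (sym. prod.), ord ≤ 4.
h=h₀': d/dx-closure on L₀ ⇒ L.
L = 64 + 20·Dx^2 + Dx^4  (order 4).
h: a_k = -9, 0, 126, 0, -186, 0, 508/5, …
ICs: h(0) = -9, h′(0) = 0, h′′(0) = 252, h′′′(0) = 0.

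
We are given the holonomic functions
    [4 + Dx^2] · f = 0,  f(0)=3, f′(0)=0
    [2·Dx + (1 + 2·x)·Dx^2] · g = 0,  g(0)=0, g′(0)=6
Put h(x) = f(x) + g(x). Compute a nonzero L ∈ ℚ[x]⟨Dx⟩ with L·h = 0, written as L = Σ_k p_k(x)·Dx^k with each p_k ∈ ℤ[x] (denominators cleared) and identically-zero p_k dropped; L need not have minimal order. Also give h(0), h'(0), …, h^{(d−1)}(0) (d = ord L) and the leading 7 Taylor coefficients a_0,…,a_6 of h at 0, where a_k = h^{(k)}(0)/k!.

L = (56 + 32·x + 32·x^2)·Dx + (12 + 40·x + 48·x^2 + 32·x^3)·Dx^2 + (14 + 8·x + 8·x^2)·Dx^3 + (3 + 10·x + 12·x^2 + 8·x^3)·Dx^4  (order 4).
h: a_k = 3, 6, -12, 8, -10, 96/5, -484/15, …
ICs: h(0) = 3, h′(0) = 6, h′′(0) = -24, h′′′(0) = 48.

f: a_k = 3, 0, -6, 0, 2, 0, -4/15, …
g: a_k = 0, 6, -6, 8, -12, 96/5, -32, …
Weyl lclm of L_f,L_g ⇒ L₀ (ord ≤ 4).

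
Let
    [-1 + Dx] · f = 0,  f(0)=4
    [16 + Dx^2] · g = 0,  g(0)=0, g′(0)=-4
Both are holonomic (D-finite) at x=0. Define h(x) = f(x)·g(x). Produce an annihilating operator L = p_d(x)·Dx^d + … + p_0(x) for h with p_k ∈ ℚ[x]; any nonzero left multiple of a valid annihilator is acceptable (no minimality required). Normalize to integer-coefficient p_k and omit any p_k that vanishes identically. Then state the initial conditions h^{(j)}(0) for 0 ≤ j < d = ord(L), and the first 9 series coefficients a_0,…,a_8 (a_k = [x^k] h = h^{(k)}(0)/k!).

L = 17 - 2·Dx + Dx^2  (order 2).
h: a_k = 0, -16, -16, 104/3, 40, -202/15, -1222/45, -727/315, 23/3, …
ICs: h(0) = 0, h′(0) = -16.

f: a_k = 4, 4, 2, 2/3, 1/6, 1/30, 1/180, 1/1260, 1/10080, …
g: a_k = 0, -4, 0, 32/3, 0, -128/15, 0, 1024/315, 0, …
h₀=f·g: eliminate ⇒ L₀, order ≤ 1·2.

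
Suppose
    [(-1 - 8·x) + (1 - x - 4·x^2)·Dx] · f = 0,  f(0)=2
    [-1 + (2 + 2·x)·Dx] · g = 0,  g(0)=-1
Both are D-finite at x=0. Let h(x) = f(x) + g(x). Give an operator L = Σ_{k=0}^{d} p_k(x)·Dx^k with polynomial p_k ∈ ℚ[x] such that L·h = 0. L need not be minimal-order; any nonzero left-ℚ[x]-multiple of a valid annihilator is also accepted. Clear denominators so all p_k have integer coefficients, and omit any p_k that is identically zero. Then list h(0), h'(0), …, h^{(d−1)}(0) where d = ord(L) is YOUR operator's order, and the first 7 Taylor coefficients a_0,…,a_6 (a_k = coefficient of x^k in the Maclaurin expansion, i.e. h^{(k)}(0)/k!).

L = (-21 - 75·x - 228·x^2 - 160·x^3) + (41 + 174·x + 609·x^2 + 872·x^3 + 400·x^4)·Dx + (-2 - 38·x - 30·x^2 + 198·x^3 + 352·x^4 + 160·x^5)·Dx^2  (order 2).
h: a_k = 1, 3/2, 81/8, 287/16, 7429/128, 33273/256, 370709/1024, …
ICs: h(0) = 1, h′(0) = 3/2.

f: a_k = 2, 2, 10, 18, 58, 130, 362, …
g: a_k = -1, -1/2, 1/8, -1/16, 5/128, -7/256, 21/1024, …
h₀=f+g: left-lcm gives L₀, ord ≤ 2.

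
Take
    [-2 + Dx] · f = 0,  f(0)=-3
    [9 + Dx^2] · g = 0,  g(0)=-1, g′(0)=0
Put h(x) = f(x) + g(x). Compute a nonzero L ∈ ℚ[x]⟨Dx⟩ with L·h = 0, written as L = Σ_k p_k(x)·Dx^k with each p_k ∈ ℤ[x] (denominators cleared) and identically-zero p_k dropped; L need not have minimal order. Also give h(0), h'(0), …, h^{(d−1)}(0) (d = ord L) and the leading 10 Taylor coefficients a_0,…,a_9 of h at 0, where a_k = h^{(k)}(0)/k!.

f: a_k = -3, -6, -6, -4, -2, -4/5, -4/15, -8/105, -2/105, -4/945, …
g: a_k = -1, 0, 9/2, 0, -27/8, 0, 81/80, 0, -729/4480, 0, …
f+g: L₀ = lclm(L_f,L_g), ord ≤ 1+2.
L = -18 + 9·Dx - 2·Dx^2 + Dx^3  (order 3).
h: a_k = -4, -6, -3/2, -4, -43/8, -4/5, 179/240, -8/105, -349/1920, -4/945, …
ICs: h(0) = -4, h′(0) = -6, h′′(0) = -3.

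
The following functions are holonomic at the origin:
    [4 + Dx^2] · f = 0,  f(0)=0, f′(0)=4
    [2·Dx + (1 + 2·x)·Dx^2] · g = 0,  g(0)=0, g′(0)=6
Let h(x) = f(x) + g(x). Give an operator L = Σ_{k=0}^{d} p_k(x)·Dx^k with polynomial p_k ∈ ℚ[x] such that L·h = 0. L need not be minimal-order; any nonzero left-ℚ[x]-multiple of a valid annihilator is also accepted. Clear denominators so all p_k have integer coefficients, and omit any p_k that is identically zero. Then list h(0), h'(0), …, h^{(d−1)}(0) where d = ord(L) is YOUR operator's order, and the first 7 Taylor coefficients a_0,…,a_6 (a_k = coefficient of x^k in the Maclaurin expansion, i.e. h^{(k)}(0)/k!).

L = (56 + 32·x + 32·x^2)·Dx + (12 + 40·x + 48·x^2 + 32·x^3)·Dx^2 + (14 + 8·x + 8·x^2)·Dx^3 + (3 + 10·x + 12·x^2 + 8·x^3)·Dx^4  (order 4).
h: a_k = 0, 10, -6, 16/3, -12, 296/15, -32, …
ICs: h(0) = 0, h′(0) = 10, h′′(0) = -12, h′′′(0) = 32.

f: a_k = 0, 4, 0, -8/3, 0, 8/15, 0, …
g: a_k = 0, 6, -6, 8, -12, 96/5, -32, …
L₀ := lclm(L_f,L_g); ord L₀ ≤ 2+2.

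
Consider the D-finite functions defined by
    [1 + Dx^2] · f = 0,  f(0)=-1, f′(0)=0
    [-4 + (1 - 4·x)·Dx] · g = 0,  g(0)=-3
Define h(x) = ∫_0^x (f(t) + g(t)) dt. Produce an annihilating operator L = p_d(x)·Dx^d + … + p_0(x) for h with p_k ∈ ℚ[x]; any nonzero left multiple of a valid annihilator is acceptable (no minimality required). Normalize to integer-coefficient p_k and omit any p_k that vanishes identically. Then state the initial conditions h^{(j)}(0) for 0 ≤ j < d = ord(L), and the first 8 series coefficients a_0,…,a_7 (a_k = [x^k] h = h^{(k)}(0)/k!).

f: a_k = -1, 0, 1/2, 0, -1/24, 0, 1/720, 0, …
g: a_k = -3, -12, -48, -192, -768, -3072, -12288, -49152, …
Weyl lclm of L_f,L_g ⇒ L₀ (ord ≤ 3).
∫: right-multiply L₀ by Dx.
L = (-388 + 32·x - 64·x^2)·Dx + (33 - 140·x + 48·x^2 - 64·x^3)·Dx^2 + (-388 + 32·x - 64·x^2)·Dx^3 + (33 - 140·x + 48·x^2 - 64·x^3)·Dx^4  (order 4).
h: a_k = 0, -4, -6, -95/6, -48, -18433/120, -512, -8847359/5040, …
ICs: h(0) = 0, h′(0) = -4, h′′(0) = -12, h′′′(0) = -95.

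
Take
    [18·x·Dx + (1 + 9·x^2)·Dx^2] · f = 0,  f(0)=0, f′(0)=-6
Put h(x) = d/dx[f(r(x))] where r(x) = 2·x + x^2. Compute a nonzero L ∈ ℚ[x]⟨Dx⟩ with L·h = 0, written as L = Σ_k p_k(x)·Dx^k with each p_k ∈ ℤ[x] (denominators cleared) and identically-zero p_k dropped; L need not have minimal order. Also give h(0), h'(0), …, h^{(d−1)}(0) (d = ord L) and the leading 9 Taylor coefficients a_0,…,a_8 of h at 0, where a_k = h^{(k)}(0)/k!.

f: a_k = 0, -6, 0, 18, 0, -486/5, 0, 4374/7, 0, …
Substitute x→r, Dx→(1/r')Dx; clear ⇒ L₀.
Differentiate: ansatz ord ≤ ord L₀ ⇒ L.
L = (-1 + 72·x + 144·x^2 + 108·x^3 + 27·x^4) + (1 + x + 36·x^2 + 72·x^3 + 45·x^4 + 9·x^5)·Dx  (order 1).
h: a_k = -12, -12, 432, 864, -15012, -46548, 505440, 2208384, -16385004, …
ICs: h(0) = -12.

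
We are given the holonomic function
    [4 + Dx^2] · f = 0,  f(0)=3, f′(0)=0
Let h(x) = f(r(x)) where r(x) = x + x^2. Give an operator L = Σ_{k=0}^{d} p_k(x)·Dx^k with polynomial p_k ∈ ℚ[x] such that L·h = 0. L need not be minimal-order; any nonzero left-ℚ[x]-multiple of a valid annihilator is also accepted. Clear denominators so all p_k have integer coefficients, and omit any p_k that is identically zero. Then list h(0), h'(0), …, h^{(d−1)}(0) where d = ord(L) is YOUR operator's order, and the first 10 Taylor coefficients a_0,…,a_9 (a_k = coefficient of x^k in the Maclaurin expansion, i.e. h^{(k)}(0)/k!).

L = (4 + 24·x + 48·x^2 + 32·x^3) - 2·Dx + (1 + 2·x)·Dx^2  (order 2).
h: a_k = 3, 0, -6, -12, -4, 8, 176/15, 32/5, -208/105, -544/105, …
ICs: h(0) = 3, h′(0) = 0.

f: a_k = 3, 0, -6, 0, 2, 0, -4/15, 0, 2/105, 0, …
Change of var in L_f (x↦r) gives L₀.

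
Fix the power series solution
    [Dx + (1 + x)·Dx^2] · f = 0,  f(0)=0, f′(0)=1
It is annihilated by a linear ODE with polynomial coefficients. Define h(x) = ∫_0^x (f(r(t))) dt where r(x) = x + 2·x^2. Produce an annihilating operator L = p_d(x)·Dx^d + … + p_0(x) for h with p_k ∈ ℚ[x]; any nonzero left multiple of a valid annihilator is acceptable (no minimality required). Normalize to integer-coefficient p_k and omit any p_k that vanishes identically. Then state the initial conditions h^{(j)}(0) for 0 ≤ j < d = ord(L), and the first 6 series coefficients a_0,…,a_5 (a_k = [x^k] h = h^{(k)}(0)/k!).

L = (-3 + 4·x + 8·x^2)·Dx^2 + (1 + 5·x + 6·x^2 + 8·x^3)·Dx^3  (order 3).
h: a_k = 0, 0, 1/2, 1/2, -5/12, -1/20, …
ICs: h(0) = 0, h′(0) = 0, h′′(0) = 1.

f: a_k = 0, 1, -1/2, 1/3, -1/4, 1/5, …
Change of var in L_f (x↦r) gives L₀.
h=∫₀ˣh₀: take L = L₀·Dx.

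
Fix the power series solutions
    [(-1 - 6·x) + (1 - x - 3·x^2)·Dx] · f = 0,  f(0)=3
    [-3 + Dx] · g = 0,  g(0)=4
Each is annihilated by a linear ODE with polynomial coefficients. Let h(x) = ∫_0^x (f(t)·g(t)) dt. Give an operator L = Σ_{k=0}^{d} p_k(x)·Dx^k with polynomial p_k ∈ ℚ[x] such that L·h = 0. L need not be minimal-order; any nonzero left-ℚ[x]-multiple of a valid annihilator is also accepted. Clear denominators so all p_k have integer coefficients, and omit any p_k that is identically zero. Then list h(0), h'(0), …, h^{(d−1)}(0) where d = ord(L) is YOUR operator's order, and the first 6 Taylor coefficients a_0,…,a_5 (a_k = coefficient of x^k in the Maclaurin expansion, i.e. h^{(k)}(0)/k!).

L = (4 + 3·x - 9·x^2)·Dx + (-1 + x + 3·x^2)·Dx^2  (order 2).
h: a_k = 0, 12, 24, 46, 84, 1581/10, …
ICs: h(0) = 0, h′(0) = 12.

f: a_k = 3, 3, 12, 21, 57, 120, …
g: a_k = 4, 12, 18, 18, 27/2, 81/10, …
L₀ := L_f ⊗_s L_g (sym. prod.), ord ≤ 1.
h=∫h₀ ⇒ L = L₀·Dx.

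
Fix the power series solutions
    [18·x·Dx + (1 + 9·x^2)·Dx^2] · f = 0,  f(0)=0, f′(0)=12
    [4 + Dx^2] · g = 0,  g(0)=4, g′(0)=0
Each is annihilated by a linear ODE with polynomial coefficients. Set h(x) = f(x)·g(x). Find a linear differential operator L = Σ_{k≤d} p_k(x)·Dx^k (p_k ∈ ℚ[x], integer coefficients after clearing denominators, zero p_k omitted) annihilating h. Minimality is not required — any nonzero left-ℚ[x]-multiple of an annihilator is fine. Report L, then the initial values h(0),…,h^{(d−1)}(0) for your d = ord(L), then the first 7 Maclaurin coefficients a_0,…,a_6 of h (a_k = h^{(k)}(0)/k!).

L = (2080 + 50256·x^2 + 89424·x^4 + 186624·x^6 + 419904·x^8) + (3168·x + 38880·x^3 + 139968·x^5 + 419904·x^7)·Dx + (572 + 13788·x^2 + 33048·x^4 + 93312·x^6 + 209952·x^8)·Dx^2 + (792·x + 9720·x^3 + 34992·x^5 + 104976·x^7)·Dx^3 + (13 + 306·x^2 + 2673·x^4 + 11664·x^6 + 26244·x^8)·Dx^4  (order 4).
h: a_k = 0, 48, 0, -240, 0, 5488/5, 0, …
ICs: h(0) = 0, h′(0) = 48, h′′(0) = 0, h′′′(0) = -1440.

f: a_k = 0, 12, 0, -36, 0, 972/5, 0, …
g: a_k = 4, 0, -8, 0, 8/3, 0, -16/45, …
Sym-product of L_f,L_g gives L₀ (≤ ord 4).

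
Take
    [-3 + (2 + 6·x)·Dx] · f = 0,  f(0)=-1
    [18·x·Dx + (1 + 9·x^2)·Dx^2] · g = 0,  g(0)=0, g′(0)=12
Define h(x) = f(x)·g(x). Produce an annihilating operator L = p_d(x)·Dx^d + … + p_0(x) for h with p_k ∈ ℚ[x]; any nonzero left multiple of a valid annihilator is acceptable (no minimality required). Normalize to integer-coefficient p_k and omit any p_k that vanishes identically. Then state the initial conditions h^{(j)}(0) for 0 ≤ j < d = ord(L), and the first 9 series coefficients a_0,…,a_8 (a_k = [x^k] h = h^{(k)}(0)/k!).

L = (27 - 108·x - 81·x^2) + (-12 + 36·x + 324·x^2 + 324·x^3)·Dx + (4 + 24·x + 72·x^2 + 216·x^3 + 324·x^4)·Dx^2  (order 2).
h: a_k = 0, -12, -18, 99/2, 135/4, -31509/160, -99387/320, 13743837/8960, 24422229/17920, …
ICs: h(0) = 0, h′(0) = -12.

f: a_k = -1, -3/2, 9/8, -27/16, 405/128, -1701/256, 15309/1024, -72171/2048, 2814669/32768, …
g: a_k = 0, 12, 0, -36, 0, 972/5, 0, -8748/7, 0, …
Sym-product of L_f,L_g gives L₀ (≤ ord 2).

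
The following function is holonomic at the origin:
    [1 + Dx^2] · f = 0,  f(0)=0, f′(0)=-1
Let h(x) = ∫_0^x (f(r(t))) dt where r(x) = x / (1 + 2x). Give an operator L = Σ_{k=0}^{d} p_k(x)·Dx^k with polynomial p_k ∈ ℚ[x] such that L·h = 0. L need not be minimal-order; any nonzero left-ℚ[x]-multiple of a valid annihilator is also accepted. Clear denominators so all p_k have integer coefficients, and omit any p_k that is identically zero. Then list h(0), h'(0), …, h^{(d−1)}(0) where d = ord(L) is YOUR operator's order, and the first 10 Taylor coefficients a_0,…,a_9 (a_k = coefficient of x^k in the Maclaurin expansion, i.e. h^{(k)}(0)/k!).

L = Dx + (4 + 24·x + 48·x^2 + 32·x^3)·Dx^2 + (1 + 8·x + 24·x^2 + 32·x^3 + 16·x^4)·Dx^3  (order 3).
h: a_k = 0, 0, -1/2, 2/3, -23/24, 7/5, -1441/720, 75/28, -123479/40320, 6599/3240, …
ICs: h(0) = 0, h′(0) = 0, h′′(0) = -1.

f: a_k = 0, -1, 0, 1/6, 0, -1/120, 0, 1/5040, 0, -1/362880, …
Substitute x→r, Dx→(1/r')Dx; clear ⇒ L₀.
h=∫h₀ ⇒ L = L₀·Dx.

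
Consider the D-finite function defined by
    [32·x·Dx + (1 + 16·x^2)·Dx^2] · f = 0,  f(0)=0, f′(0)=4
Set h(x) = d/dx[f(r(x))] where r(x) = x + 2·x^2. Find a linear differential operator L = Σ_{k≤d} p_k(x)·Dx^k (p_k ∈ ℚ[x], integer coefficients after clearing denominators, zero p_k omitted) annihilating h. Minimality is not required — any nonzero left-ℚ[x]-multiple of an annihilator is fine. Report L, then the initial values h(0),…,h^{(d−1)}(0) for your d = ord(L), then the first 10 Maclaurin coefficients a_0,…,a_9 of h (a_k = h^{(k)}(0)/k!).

L = (-4 + 32·x + 256·x^2 + 768·x^3 + 768·x^4) + (1 + 4·x + 16·x^2 + 128·x^3 + 320·x^4 + 256·x^5)·Dx  (order 1).
h: a_k = 4, 16, -64, -512, -256, 11264, 40960, -131072, -1359872, -1245184, …
ICs: h(0) = 4.

f: a_k = 0, 4, 0, -64/3, 0, 1024/5, 0, -16384/7, 0, 262144/9, …
f∘r: x↦r, Dx↦Dx/r' in L_f ⇒ L₀.
Differentiate: ansatz ord ≤ ord L₀ ⇒ L.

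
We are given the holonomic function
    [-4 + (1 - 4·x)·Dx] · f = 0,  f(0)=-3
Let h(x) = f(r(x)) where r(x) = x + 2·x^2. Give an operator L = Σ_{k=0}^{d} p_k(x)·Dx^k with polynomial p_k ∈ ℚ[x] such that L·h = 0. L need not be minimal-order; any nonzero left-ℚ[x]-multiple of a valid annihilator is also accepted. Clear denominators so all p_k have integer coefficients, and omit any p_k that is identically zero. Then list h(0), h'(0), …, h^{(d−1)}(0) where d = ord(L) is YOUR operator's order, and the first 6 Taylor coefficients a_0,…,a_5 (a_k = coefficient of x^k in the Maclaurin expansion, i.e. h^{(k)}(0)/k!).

L = (4 + 16·x) + (-1 + 4·x + 8·x^2)·Dx  (order 1).
h: a_k = -3, -12, -72, -384, -2112, -11520, …
ICs: h(0) = -3.

f: a_k = -3, -12, -48, -192, -768, -3072, …
Change of var in L_f (x↦r) gives L₀.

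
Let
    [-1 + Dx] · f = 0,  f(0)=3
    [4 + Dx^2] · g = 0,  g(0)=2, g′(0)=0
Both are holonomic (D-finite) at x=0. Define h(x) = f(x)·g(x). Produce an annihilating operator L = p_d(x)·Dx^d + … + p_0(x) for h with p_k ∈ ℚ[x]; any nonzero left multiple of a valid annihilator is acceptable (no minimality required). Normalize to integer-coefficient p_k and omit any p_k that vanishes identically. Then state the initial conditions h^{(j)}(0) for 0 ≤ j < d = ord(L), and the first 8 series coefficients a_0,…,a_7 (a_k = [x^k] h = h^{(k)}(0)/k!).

f: a_k = 3, 3, 3/2, 1/2, 1/8, 1/40, 1/240, 1/1680, …
g: a_k = 2, 0, -4, 0, 4/3, 0, -8/45, 0, …
h₀=f·g: eliminate ⇒ L₀, order ≤ 1·2.
L = 5 - 2·Dx + Dx^2  (order 2).
h: a_k = 6, 6, -9, -11, -7/4, 41/20, 39/40, 29/840, …
ICs: h(0) = 6, h′(0) = 6.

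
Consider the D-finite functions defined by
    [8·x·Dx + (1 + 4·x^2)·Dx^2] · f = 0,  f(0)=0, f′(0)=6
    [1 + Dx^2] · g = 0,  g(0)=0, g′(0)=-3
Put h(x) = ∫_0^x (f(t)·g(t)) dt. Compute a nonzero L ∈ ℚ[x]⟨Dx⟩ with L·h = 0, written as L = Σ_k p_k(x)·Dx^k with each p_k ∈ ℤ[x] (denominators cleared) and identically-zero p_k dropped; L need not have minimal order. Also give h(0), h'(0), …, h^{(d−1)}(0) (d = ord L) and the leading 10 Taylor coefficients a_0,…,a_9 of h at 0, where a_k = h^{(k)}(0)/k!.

L = (85 + 944·x^2 + 416·x^4 + 256·x^6 + 256·x^8)·Dx + (144·x + 704·x^3 + 768·x^5 + 1024·x^7)·Dx^2 + (90 + 992·x^2 + 576·x^4 + 512·x^6 + 512·x^8)·Dx^3 + (144·x + 704·x^3 + 768·x^5 + 1024·x^7)·Dx^4 + (5 + 48·x^2 + 160·x^4 + 256·x^6 + 256·x^8)·Dx^5  (order 5).
h: a_k = 0, 0, 0, -6, 0, 27/5, 0, -247/28, 0, 155/8, …
ICs: h(0) = 0, h′(0) = 0, h′′(0) = 0, h′′′(0) = -36, h′′′′(0) = 0.

f: a_k = 0, 6, 0, -8, 0, 96/5, 0, -384/7, 0, 512/3, …
g: a_k = 0, -3, 0, 1/2, 0, -1/40, 0, 1/1680, 0, -1/120960, …
h₀=f·g: eliminate ⇒ L₀, order ≤ 2·2.
∫: right-multiply L₀ by Dx.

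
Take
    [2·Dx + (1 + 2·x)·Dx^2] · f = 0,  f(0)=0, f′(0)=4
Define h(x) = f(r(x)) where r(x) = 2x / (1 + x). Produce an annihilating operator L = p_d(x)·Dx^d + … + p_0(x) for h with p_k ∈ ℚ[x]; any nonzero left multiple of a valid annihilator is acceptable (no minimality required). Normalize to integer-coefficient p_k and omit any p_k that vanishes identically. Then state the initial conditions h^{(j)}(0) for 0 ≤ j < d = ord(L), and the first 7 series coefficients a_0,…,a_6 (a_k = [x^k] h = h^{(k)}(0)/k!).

f: a_k = 0, 4, -4, 16/3, -8, 64/5, -64/3, …
h₀=f(r): pull back L_f along r ⇒ L₀.
L = (6 + 10·x)·Dx + (1 + 6·x + 5·x^2)·Dx^2  (order 2).
h: a_k = 0, 8, -24, 248/3, -312, 6248/5, -5208, …
ICs: h(0) = 0, h′(0) = 8.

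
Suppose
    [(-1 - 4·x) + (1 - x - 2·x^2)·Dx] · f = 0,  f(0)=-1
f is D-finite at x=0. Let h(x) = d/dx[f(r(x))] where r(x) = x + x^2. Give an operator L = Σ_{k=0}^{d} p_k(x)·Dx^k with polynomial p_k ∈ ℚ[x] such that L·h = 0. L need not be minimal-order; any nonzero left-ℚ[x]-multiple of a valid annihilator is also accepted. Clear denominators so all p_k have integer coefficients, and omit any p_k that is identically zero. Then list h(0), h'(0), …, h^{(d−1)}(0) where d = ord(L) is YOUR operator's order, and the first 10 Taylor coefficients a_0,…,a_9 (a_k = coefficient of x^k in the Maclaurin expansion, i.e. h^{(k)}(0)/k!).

f: a_k = -1, -1, -3, -5, -11, -21, -43, -85, -171, -341, …
f∘r: x↦r, Dx↦Dx/r' in L_f ⇒ L₀.
Derive L from L₀ (diff closure).
L = (8 + 10·x + 30·x^2 + 40·x^3 + 20·x^4) + (-1 - x + 5·x^2 + 10·x^3 + 10·x^4 + 4·x^5)·Dx  (order 1).
h: a_k = -1, -8, -33, -116, -400, -1314, -4179, -13056, -40131, -121810, …
ICs: h(0) = -1.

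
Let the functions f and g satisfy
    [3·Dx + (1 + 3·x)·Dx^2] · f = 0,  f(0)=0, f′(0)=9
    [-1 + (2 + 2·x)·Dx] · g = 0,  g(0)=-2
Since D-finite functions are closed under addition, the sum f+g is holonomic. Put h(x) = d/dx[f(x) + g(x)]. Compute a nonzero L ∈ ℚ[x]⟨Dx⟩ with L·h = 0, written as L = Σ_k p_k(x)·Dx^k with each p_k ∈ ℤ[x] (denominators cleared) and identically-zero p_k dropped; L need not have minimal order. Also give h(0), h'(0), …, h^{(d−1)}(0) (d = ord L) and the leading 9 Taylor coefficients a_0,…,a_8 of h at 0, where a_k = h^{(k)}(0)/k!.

f: a_k = 0, 9, -27/2, 27, -243/4, 729/5, -729/2, 6561/7, -19683/8, …
g: a_k = -2, -1, 1/4, -1/8, 5/64, -7/128, 21/512, -33/1024, 429/16384, …
h₀=f+g: left-lcm gives L₀, ord ≤ 3.
Differentiate: ansatz ord ≤ ord L₀ ⇒ L.
L = (27 + 9·x) + (69 + 126·x + 45·x^2)·Dx + (10 + 46·x + 54·x^2 + 18·x^3)·Dx^2  (order 2).
h: a_k = 8, -53/2, 645/8, -3883/16, 93277/128, -559809/256, 6718233/1024, -40310355/2048, 1934911197/32768, …
ICs: h(0) = 8, h′(0) = -53/2.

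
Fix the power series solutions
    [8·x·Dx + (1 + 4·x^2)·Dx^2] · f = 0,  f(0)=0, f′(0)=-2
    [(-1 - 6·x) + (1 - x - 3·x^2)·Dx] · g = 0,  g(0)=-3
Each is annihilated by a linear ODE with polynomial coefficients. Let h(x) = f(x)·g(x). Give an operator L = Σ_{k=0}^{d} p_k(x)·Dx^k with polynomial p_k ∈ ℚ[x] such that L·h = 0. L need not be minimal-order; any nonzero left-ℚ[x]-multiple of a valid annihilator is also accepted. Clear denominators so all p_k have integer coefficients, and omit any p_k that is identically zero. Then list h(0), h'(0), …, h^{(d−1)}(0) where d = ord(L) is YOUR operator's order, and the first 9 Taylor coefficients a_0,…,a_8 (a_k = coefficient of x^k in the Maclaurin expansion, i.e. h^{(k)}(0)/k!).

L = (6 + 8·x + 72·x^2) + (2 + 4·x + 16·x^2 + 72·x^3)·Dx + (-1 + x - x^2 + 4·x^3 + 12·x^4)·Dx^2  (order 2).
h: a_k = 0, 6, 6, 16, 34, 506/5, 1016/5, 15818/35, 37154/35, …
ICs: h(0) = 0, h′(0) = 6.

f: a_k = 0, -2, 0, 8/3, 0, -32/5, 0, 128/7, 0, …
g: a_k = -3, -3, -12, -21, -57, -120, -291, -651, -1524, …
L₀ := L_f ⊗_s L_g (sym. prod.), ord ≤ 2.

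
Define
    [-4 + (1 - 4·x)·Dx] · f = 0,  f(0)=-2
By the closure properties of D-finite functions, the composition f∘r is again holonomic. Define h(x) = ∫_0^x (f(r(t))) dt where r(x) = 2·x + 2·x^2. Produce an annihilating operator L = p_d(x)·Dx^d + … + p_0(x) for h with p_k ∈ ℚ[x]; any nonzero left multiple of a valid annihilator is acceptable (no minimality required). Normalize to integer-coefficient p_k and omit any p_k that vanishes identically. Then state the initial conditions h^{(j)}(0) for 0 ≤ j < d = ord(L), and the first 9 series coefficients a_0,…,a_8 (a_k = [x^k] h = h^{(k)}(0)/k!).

f: a_k = -2, -8, -32, -128, -512, -2048, -8192, -32768, -131072, …
Change of var in L_f (x↦r) gives L₀.
Integrate: L := L₀·Dx.
L = (8 + 16·x)·Dx + (-1 + 8·x + 8·x^2)·Dx^2  (order 2).
h: a_k = 0, -2, -8, -48, -320, -11392/5, -16896, -902144/7, -1003520, …
ICs: h(0) = 0, h′(0) = -2.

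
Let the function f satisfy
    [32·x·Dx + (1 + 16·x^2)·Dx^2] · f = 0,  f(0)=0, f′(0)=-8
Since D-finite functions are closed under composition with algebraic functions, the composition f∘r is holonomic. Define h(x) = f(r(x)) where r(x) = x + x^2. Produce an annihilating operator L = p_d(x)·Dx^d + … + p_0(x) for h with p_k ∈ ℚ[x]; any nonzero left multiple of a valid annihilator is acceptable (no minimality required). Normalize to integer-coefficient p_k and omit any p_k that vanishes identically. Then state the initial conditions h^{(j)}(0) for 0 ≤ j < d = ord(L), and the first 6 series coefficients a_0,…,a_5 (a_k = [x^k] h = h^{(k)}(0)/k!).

f: a_k = 0, -8, 0, 128/3, 0, -2048/5, …
L₀ from L_f via x↦r, Dx↦r'^{-1}Dx.
L = (-2 + 32·x + 128·x^2 + 192·x^3 + 96·x^4)·Dx + (1 + 2·x + 16·x^2 + 64·x^3 + 80·x^4 + 32·x^5)·Dx^2  (order 2).
h: a_k = 0, -8, -8, 128/3, 128, -1408/5, …
ICs: h(0) = 0, h′(0) = -8.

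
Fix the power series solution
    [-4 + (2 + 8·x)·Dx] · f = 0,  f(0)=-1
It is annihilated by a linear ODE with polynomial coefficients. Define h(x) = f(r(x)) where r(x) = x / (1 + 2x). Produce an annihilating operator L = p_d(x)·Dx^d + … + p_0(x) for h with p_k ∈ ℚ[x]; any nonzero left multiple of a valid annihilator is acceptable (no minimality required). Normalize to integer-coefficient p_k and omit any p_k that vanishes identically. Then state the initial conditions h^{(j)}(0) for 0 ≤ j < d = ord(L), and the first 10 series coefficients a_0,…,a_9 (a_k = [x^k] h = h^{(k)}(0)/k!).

f: a_k = -1, -2, 2, -4, 10, -28, 84, -264, 858, -2860, …
Change of var in L_f (x↦r) gives L₀.
L = -2 + (1 + 8·x + 12·x^2)·Dx  (order 1).
h: a_k = -1, -2, 6, -20, 74, -300, 1308, -6024, 28890, -142796, …
ICs: h(0) = -1.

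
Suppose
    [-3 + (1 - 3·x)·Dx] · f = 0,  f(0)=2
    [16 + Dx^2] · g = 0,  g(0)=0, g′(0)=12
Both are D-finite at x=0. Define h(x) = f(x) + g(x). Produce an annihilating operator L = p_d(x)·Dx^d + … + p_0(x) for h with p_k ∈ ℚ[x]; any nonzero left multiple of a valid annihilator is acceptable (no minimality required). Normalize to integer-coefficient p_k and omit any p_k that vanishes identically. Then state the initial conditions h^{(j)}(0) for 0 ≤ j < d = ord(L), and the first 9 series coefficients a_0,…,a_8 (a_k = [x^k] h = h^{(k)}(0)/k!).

f: a_k = 2, 6, 18, 54, 162, 486, 1458, 4374, 13122, …
g: a_k = 0, 12, 0, -32, 0, 128/5, 0, -1024/105, 0, …
h₀=f+g: left-lcm gives L₀, ord ≤ 3.
L = (1680 - 2304·x + 3456·x^2) + (-272 + 1584·x - 3456·x^2 + 3456·x^3)·Dx + (105 - 144·x + 216·x^2)·Dx^2 + (-17 + 99·x - 216·x^2 + 216·x^3)·Dx^3  (order 3).
h: a_k = 2, 18, 18, 22, 162, 2558/5, 1458, 458246/105, 13122, …
ICs: h(0) = 2, h′(0) = 18, h′′(0) = 36.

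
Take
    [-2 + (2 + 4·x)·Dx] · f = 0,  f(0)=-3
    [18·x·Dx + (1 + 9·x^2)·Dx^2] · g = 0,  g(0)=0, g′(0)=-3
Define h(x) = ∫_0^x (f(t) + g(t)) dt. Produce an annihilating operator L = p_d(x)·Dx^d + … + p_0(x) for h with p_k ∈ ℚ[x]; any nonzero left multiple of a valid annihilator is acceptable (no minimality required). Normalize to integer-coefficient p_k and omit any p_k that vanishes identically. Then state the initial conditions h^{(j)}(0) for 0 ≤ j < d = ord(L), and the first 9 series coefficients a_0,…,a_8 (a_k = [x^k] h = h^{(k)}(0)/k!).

L = (-18 - 90·x + 486·x^2 + 486·x^3)·Dx^2 + (-21 - 72·x + 360·x^2 + 1944·x^3 + 1701·x^4)·Dx^3 + (-1 + 16·x + 54·x^2 + 198·x^3 + 567·x^4 + 486·x^5)·Dx^4  (order 4).
h: a_k = 0, -3, -3, 1/2, 15/8, 3/8, -683/80, 9/16, 34299/896, …
ICs: h(0) = 0, h′(0) = -3, h′′(0) = -6, h′′′(0) = 3.

f: a_k = -3, -3, 3/2, -3/2, 15/8, -21/8, 63/16, -99/16, 1287/128, …
g: a_k = 0, -3, 0, 9, 0, -243/5, 0, 2187/7, 0, …
L₀ := lclm(L_f,L_g); ord L₀ ≤ 1+2.
h=∫h₀ ⇒ L = L₀·Dx.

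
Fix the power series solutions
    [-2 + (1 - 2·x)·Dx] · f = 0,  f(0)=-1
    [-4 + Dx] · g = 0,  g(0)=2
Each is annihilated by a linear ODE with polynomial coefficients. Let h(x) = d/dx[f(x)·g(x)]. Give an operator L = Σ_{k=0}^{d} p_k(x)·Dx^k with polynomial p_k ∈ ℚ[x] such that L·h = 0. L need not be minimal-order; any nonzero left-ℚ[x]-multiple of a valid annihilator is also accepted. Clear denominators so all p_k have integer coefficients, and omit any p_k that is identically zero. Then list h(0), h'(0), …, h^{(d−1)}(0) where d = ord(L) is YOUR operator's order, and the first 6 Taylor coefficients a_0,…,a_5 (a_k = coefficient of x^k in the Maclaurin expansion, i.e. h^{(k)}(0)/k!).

L = (20 - 48·x + 32·x^2) + (-3 + 10·x - 8·x^2)·Dx  (order 1).
h: a_k = -12, -80, -304, -896, -6976/3, -84736/15, …
ICs: h(0) = -12.

f: a_k = -1, -2, -4, -8, -16, -32, …
g: a_k = 2, 8, 16, 64/3, 64/3, 256/15, …
h₀=f·g: eliminate ⇒ L₀, order ≤ 1·1.
h₀' ⇒ L via d/dx closure of L₀.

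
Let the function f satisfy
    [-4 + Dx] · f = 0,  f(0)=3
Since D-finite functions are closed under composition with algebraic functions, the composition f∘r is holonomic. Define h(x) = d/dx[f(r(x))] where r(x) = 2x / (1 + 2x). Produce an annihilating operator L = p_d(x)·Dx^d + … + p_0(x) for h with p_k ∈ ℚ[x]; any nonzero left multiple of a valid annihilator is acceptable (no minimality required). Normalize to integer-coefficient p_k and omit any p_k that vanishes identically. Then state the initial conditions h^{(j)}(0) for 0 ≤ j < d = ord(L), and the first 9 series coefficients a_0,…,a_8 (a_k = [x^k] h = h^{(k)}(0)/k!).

f: a_k = 3, 12, 24, 32, 32, 128/5, 256/15, 1024/105, 512/105, …
h₀=f(r): pull back L_f along r ⇒ L₀.
h₀' ⇒ L via d/dx closure of L₀.
L = (4 - 8·x) + (-1 - 4·x - 4·x^2)·Dx  (order 1).
h: a_k = 24, 96, -96, -256, 896, -5632/5, -8704/15, 647168/105, -1697792/105, …
ICs: h(0) = 24.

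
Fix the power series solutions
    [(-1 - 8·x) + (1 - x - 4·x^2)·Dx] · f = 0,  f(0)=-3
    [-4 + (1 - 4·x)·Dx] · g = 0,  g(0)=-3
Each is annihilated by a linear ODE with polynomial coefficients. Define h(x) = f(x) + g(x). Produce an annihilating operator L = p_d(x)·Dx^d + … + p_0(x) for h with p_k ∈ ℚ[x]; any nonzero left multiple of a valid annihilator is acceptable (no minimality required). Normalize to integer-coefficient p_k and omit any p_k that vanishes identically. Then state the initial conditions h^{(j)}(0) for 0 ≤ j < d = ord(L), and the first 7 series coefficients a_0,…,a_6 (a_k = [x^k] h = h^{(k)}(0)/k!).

L = (8 - 288·x + 384·x^2 - 512·x^3) + (22 - 8·x - 288·x^2 + 640·x^3 - 1024·x^4)·Dx + (-3 + 23·x - 56·x^2 + 32·x^3 + 128·x^4 - 256·x^5)·Dx^2  (order 2).
h: a_k = -6, -15, -63, -219, -855, -3267, -12831, …
ICs: h(0) = -6, h′(0) = -15.

f: a_k = -3, -3, -15, -27, -87, -195, -543, …
g: a_k = -3, -12, -48, -192, -768, -3072, -12288, …
h₀=f+g: left-lcm gives L₀, ord ≤ 2.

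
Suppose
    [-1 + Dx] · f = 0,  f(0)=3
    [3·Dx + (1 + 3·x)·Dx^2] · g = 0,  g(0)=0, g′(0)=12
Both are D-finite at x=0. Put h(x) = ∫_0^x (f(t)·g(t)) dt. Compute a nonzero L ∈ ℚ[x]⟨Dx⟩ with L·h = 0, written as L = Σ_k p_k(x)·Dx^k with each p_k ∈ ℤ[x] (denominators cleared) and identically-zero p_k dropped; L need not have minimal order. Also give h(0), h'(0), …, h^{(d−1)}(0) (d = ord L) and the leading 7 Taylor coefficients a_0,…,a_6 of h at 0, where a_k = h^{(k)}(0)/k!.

f: a_k = 3, 3, 3/2, 1/2, 1/8, 1/40, 1/240, …
g: a_k = 0, 12, -18, 36, -81, 972/5, -486, …
f·g: L₀ = L_f ⊗_s L_g, ord ≤ 1·2.
h=∫h₀ ⇒ L = L₀·Dx.
L = (-2 + 3·x)·Dx + (1 - 6·x)·Dx^2 + (1 + 3·x)·Dx^3  (order 3).
h: a_k = 0, 0, 18, -6, 18, -156/5, 1289/20, …
ICs: h(0) = 0, h′(0) = 0, h′′(0) = 36.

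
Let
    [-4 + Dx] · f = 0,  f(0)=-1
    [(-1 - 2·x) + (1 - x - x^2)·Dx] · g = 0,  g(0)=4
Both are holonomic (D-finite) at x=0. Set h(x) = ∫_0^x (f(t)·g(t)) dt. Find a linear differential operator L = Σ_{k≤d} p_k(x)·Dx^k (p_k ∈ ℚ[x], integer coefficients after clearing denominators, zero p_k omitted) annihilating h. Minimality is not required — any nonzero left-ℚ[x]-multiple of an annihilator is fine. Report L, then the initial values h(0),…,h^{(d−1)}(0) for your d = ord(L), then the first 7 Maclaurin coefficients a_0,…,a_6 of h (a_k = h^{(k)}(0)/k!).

L = (5 - 2·x - 4·x^2)·Dx + (-1 + x + x^2)·Dx^2  (order 2).
h: a_k = 0, -4, -10, -56/3, -89/3, -652/15, -2776/45, …
ICs: h(0) = 0, h′(0) = -4.

f: a_k = -1, -4, -8, -32/3, -32/3, -128/15, -256/45, …
g: a_k = 4, 4, 8, 12, 20, 32, 52, …
Product ⇒ symmetric product L₀, ord ≤ 1.
Integrate: L := L₀·Dx.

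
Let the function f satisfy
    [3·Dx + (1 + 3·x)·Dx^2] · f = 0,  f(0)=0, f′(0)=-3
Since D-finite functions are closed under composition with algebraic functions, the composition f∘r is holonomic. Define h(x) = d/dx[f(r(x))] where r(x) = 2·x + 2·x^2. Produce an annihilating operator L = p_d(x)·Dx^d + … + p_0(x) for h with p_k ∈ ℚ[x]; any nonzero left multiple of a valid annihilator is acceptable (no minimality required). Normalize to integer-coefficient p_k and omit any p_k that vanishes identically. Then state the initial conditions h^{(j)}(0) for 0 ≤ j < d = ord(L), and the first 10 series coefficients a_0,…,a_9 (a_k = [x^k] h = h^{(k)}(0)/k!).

f: a_k = 0, -3, 9/2, -9, 81/4, -243/5, 243/2, -2187/7, 6561/8, -2187, …
Substitute x→r, Dx→(1/r')Dx; clear ⇒ L₀.
h₀' ⇒ L via d/dx closure of L₀.
L = (4 + 12·x + 12·x^2) + (1 + 8·x + 18·x^2 + 12·x^3)·Dx  (order 1).
h: a_k = -6, 24, -108, 504, -2376, 11232, -53136, 251424, -1189728, 5629824, …
ICs: h(0) = -6.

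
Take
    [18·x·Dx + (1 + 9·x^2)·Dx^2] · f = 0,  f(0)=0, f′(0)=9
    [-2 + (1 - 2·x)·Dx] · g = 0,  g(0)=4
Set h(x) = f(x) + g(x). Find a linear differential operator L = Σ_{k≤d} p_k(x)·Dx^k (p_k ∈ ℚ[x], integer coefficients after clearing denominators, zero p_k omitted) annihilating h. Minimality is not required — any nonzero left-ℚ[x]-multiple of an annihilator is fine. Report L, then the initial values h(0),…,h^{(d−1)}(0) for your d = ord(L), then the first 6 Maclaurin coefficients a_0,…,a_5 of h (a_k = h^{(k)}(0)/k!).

f: a_k = 0, 9, 0, -27, 0, 729/5, …
g: a_k = 4, 8, 16, 32, 64, 128, …
h₀=f+g: left-lcm gives L₀, ord ≤ 3.
L = (36 - 288·x - 972·x^2)·Dx + (-21 + 36·x - 9·x^2 - 972·x^3)·Dx^2 + (2 + 5·x + 45·x^3 - 162·x^4)·Dx^3  (order 3).
h: a_k = 4, 17, 16, 5, 64, 1369/5, …
ICs: h(0) = 4, h′(0) = 17, h′′(0) = 32.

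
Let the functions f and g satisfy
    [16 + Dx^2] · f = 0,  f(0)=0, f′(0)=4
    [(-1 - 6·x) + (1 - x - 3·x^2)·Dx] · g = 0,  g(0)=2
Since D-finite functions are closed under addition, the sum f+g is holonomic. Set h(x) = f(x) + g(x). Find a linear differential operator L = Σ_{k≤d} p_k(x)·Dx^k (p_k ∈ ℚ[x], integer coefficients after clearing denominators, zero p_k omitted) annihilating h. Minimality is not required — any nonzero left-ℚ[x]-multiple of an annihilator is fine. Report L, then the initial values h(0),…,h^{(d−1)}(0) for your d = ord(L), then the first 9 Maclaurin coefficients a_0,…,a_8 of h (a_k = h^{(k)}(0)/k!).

f: a_k = 0, 4, 0, -32/3, 0, 128/15, 0, -1024/315, 0, …
g: a_k = 2, 2, 8, 14, 38, 80, 194, 434, 1016, …
Sum ⇒ L₀ = lclm(L_f,L_g) in ℚ(x)⟨Dx⟩.
L = (-464 - 2816·x - 416·x^2 - 2112·x^3 - 5760·x^4 - 6912·x^5) + (192 - 304·x - 672·x^2 + 1312·x^3 + 1008·x^4 - 3456·x^5 - 3456·x^6)·Dx + (-29 - 176·x - 26·x^2 - 132·x^3 - 360·x^4 - 432·x^5)·Dx^2 + (12 - 19·x - 42·x^2 + 82·x^3 + 63·x^4 - 216·x^5 - 216·x^6)·Dx^3  (order 3).
h: a_k = 2, 6, 8, 10/3, 38, 1328/15, 194, 135686/315, 1016, …
ICs: h(0) = 2, h′(0) = 6, h′′(0) = 16.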